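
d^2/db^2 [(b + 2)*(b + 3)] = 2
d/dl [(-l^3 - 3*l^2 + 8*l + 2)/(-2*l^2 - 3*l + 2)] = (2*l^4 + 6*l^3 + 19*l^2 - 4*l + 22)/(4*l^4 + 12*l^3 + l^2 - 12*l + 4)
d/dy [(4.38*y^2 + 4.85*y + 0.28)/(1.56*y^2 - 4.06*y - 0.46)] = (-25.3488*y^2 - 4.9032*y - 1.0942)/(2.4336*y^4 - 12.6672*y^3 + 15.0484*y^2 + 3.7352*y + 0.2116)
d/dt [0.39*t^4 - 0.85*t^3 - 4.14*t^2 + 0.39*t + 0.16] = 1.56*t^3 - 2.55*t^2 - 8.28*t + 0.39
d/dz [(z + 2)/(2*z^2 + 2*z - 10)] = (z^2 + z - (z + 2)*(2*z + 1) - 5)/(2*(z^2 + z - 5)^2)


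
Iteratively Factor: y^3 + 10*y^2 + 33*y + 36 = (y + 3)*(y^2 + 7*y + 12) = (y + 3)^2*(y + 4)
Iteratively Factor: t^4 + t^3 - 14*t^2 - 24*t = (t - 4)*(t^3 + 5*t^2 + 6*t) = t*(t - 4)*(t^2 + 5*t + 6) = t*(t - 4)*(t + 3)*(t + 2)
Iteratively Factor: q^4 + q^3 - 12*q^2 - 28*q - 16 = (q - 4)*(q^3 + 5*q^2 + 8*q + 4) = (q - 4)*(q + 1)*(q^2 + 4*q + 4) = (q - 4)*(q + 1)*(q + 2)*(q + 2)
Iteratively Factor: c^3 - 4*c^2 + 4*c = (c - 2)*(c^2 - 2*c) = c*(c - 2)*(c - 2)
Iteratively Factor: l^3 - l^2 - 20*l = (l - 5)*(l^2 + 4*l) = l*(l - 5)*(l + 4)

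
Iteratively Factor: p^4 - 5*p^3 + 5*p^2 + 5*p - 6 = (p + 1)*(p^3 - 6*p^2 + 11*p - 6) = (p - 1)*(p + 1)*(p^2 - 5*p + 6) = (p - 2)*(p - 1)*(p + 1)*(p - 3)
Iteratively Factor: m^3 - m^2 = (m)*(m^2 - m) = m*(m - 1)*(m)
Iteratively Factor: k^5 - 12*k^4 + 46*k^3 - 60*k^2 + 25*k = (k)*(k^4 - 12*k^3 + 46*k^2 - 60*k + 25) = k*(k - 5)*(k^3 - 7*k^2 + 11*k - 5) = k*(k - 5)*(k - 1)*(k^2 - 6*k + 5) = k*(k - 5)^2*(k - 1)*(k - 1)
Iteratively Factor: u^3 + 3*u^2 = (u)*(u^2 + 3*u) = u^2*(u + 3)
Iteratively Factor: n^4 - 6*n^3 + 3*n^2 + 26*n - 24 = (n - 3)*(n^3 - 3*n^2 - 6*n + 8) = (n - 3)*(n - 1)*(n^2 - 2*n - 8) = (n - 4)*(n - 3)*(n - 1)*(n + 2)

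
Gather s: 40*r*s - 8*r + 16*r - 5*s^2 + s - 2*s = 8*r - 5*s^2 + s*(40*r - 1)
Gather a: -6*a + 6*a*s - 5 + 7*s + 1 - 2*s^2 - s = a*(6*s - 6) - 2*s^2 + 6*s - 4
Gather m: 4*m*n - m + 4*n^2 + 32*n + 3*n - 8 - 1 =m*(4*n - 1) + 4*n^2 + 35*n - 9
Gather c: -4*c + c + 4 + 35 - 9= 30 - 3*c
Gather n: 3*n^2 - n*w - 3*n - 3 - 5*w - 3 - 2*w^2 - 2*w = 3*n^2 + n*(-w - 3) - 2*w^2 - 7*w - 6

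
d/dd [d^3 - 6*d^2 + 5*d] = 3*d^2 - 12*d + 5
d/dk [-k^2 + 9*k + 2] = 9 - 2*k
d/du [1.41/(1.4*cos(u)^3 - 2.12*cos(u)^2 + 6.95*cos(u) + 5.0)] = (5.922*cos(u)^2 - 5.9784*cos(u) + 9.7995)*sin(u)/(1.4*cos(u)^3 - 2.12*cos(u)^2 + 6.95*cos(u) + 5.0)^2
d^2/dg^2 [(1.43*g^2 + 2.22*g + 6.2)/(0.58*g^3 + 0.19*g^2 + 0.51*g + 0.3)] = (0.962103999999998*g^6 + 4.480848*g^5 + 23.95806*g^4 + 6.018158*g^3 + 7.22226*g^2 - 3.62736*g + 2.09652)/(0.195112*g^9 + 0.191748*g^8 + 0.577506*g^7 + 0.646831*g^6 + 0.706167*g^5 + 0.713187*g^4 + 0.463671*g^3 + 0.28539*g^2 + 0.1377*g + 0.027)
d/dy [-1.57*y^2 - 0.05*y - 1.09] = -3.14*y - 0.05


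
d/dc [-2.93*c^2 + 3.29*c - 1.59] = 3.29 - 5.86*c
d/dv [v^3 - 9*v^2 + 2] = 3*v*(v - 6)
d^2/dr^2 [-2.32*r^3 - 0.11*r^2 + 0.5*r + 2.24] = -13.92*r - 0.22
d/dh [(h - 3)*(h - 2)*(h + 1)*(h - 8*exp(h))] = -8*h^3*exp(h) + 4*h^3 + 8*h^2*exp(h) - 12*h^2 + 56*h*exp(h) + 2*h - 56*exp(h) + 6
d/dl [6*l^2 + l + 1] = 12*l + 1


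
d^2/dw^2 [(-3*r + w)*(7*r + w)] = 2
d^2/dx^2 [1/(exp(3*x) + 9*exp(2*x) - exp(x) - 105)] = ((-9*exp(2*x) - 36*exp(x) + 1)*(exp(3*x) + 9*exp(2*x) - exp(x) - 105) + 2*(3*exp(2*x) + 18*exp(x) - 1)^2*exp(x))*exp(x)/(exp(3*x) + 9*exp(2*x) - exp(x) - 105)^3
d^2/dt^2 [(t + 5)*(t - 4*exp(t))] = -4*t*exp(t) - 28*exp(t) + 2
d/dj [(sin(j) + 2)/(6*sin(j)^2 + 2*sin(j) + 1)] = 3*(-8*sin(j) + cos(2*j) - 2)*cos(j)/(6*sin(j)^2 + 2*sin(j) + 1)^2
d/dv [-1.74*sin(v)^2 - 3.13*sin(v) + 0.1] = -(3.48*sin(v) + 3.13)*cos(v)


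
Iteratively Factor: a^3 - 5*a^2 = (a)*(a^2 - 5*a) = a^2*(a - 5)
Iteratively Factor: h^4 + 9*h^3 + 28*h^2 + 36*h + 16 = (h + 4)*(h^3 + 5*h^2 + 8*h + 4) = (h + 1)*(h + 4)*(h^2 + 4*h + 4) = (h + 1)*(h + 2)*(h + 4)*(h + 2)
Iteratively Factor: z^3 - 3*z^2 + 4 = (z + 1)*(z^2 - 4*z + 4) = (z - 2)*(z + 1)*(z - 2)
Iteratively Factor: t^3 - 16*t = (t)*(t^2 - 16) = t*(t + 4)*(t - 4)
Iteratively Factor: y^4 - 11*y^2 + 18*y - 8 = (y - 1)*(y^3 + y^2 - 10*y + 8) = (y - 1)^2*(y^2 + 2*y - 8) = (y - 1)^2*(y + 4)*(y - 2)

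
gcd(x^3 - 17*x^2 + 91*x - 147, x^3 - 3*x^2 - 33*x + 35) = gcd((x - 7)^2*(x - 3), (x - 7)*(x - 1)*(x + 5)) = x - 7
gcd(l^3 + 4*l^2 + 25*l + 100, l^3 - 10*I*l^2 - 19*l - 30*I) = l - 5*I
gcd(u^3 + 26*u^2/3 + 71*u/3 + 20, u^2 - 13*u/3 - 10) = u + 5/3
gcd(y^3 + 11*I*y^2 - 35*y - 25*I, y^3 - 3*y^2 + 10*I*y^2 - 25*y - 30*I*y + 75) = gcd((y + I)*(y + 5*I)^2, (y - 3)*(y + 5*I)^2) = y^2 + 10*I*y - 25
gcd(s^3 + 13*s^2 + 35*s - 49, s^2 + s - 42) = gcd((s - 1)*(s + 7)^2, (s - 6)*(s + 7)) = s + 7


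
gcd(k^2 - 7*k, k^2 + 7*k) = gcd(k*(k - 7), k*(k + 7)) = k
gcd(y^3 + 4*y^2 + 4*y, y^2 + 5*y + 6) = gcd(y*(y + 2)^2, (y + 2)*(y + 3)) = y + 2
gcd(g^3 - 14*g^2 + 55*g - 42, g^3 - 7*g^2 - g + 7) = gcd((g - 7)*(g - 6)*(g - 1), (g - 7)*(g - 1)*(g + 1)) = g^2 - 8*g + 7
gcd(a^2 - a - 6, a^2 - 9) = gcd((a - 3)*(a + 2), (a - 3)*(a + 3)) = a - 3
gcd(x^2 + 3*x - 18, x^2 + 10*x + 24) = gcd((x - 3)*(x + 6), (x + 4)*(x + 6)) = x + 6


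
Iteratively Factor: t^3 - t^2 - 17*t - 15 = (t + 1)*(t^2 - 2*t - 15) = (t - 5)*(t + 1)*(t + 3)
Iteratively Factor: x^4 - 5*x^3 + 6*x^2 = (x - 3)*(x^3 - 2*x^2) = (x - 3)*(x - 2)*(x^2) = x*(x - 3)*(x - 2)*(x)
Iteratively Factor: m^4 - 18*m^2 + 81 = (m - 3)*(m^3 + 3*m^2 - 9*m - 27) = (m - 3)^2*(m^2 + 6*m + 9) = (m - 3)^2*(m + 3)*(m + 3)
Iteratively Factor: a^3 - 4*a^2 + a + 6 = (a + 1)*(a^2 - 5*a + 6) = (a - 3)*(a + 1)*(a - 2)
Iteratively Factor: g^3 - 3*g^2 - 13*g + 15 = (g - 1)*(g^2 - 2*g - 15) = (g - 5)*(g - 1)*(g + 3)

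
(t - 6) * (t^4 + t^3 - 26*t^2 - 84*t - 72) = t^5 - 5*t^4 - 32*t^3 + 72*t^2 + 432*t + 432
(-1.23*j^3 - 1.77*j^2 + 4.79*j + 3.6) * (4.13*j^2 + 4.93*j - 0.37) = -5.0799*j^5 - 13.374*j^4 + 11.5117*j^3 + 39.1376*j^2 + 15.9757*j - 1.332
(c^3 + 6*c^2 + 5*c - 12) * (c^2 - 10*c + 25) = c^5 - 4*c^4 - 30*c^3 + 88*c^2 + 245*c - 300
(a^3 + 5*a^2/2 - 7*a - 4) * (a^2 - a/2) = a^5 + 2*a^4 - 33*a^3/4 - a^2/2 + 2*a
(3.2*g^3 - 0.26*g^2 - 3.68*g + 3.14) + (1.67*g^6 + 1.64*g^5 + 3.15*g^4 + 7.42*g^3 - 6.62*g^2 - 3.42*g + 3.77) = 1.67*g^6 + 1.64*g^5 + 3.15*g^4 + 10.62*g^3 - 6.88*g^2 - 7.1*g + 6.91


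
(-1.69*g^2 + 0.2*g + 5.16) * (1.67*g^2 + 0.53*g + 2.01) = -2.8223*g^4 - 0.5617*g^3 + 5.3263*g^2 + 3.1368*g + 10.3716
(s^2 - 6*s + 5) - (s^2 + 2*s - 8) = 13 - 8*s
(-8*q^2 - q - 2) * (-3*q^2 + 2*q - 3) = 24*q^4 - 13*q^3 + 28*q^2 - q + 6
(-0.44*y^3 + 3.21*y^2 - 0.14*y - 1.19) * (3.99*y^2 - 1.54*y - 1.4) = -1.7556*y^5 + 13.4855*y^4 - 4.886*y^3 - 9.0265*y^2 + 2.0286*y + 1.666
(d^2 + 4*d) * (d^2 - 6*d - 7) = d^4 - 2*d^3 - 31*d^2 - 28*d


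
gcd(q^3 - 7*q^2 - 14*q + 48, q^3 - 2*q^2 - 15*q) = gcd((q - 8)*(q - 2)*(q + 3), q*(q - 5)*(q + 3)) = q + 3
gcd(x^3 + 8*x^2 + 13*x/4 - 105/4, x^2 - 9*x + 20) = 1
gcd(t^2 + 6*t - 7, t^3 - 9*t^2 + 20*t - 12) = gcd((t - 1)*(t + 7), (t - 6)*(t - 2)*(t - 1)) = t - 1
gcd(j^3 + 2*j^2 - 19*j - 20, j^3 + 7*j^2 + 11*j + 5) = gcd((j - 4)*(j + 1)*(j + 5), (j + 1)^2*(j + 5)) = j^2 + 6*j + 5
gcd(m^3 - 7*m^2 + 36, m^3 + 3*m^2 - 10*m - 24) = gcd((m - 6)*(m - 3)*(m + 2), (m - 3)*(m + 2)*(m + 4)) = m^2 - m - 6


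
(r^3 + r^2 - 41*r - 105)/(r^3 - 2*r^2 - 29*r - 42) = (r + 5)/(r + 2)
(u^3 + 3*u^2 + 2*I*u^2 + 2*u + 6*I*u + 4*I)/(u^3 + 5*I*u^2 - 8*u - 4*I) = (u^2 + 3*u + 2)/(u^2 + 3*I*u - 2)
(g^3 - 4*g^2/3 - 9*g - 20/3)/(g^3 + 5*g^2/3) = 1 - 3/g - 4/g^2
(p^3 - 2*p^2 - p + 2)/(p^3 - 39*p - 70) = (-p^3 + 2*p^2 + p - 2)/(-p^3 + 39*p + 70)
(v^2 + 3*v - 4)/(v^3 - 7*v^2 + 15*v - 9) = (v + 4)/(v^2 - 6*v + 9)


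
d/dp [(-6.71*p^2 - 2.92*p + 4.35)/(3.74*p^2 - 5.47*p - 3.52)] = (47.6245*p^2 + 14.7004*p + 34.0729)/(13.9876*p^4 - 40.9156*p^3 + 3.59129999999999*p^2 + 38.5088*p + 12.3904)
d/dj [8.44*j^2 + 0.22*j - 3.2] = 16.88*j + 0.22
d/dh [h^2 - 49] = 2*h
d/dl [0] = 0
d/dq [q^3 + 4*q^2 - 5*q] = 3*q^2 + 8*q - 5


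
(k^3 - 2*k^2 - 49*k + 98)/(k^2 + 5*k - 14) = k - 7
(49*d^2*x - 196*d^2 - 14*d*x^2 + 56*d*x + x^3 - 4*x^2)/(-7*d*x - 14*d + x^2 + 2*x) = (-7*d*x + 28*d + x^2 - 4*x)/(x + 2)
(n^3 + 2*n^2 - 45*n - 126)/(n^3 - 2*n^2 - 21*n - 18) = (n^2 - n - 42)/(n^2 - 5*n - 6)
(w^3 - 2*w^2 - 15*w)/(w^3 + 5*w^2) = (w^2 - 2*w - 15)/(w*(w + 5))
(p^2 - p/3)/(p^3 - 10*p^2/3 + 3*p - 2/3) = p/(p^2 - 3*p + 2)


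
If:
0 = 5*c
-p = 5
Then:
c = 0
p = -5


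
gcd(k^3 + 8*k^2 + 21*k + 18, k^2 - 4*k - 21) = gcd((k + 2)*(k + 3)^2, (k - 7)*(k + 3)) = k + 3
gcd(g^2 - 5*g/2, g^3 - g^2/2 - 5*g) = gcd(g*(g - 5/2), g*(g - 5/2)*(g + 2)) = g^2 - 5*g/2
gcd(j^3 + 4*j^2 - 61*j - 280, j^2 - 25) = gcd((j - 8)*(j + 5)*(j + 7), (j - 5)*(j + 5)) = j + 5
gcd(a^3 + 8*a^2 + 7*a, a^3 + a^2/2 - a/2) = a^2 + a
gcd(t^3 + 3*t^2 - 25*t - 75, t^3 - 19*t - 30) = t^2 - 2*t - 15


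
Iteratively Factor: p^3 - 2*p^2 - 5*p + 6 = (p - 1)*(p^2 - p - 6) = (p - 3)*(p - 1)*(p + 2)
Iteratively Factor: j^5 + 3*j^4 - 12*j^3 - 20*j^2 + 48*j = (j + 4)*(j^4 - j^3 - 8*j^2 + 12*j) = (j - 2)*(j + 4)*(j^3 + j^2 - 6*j) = j*(j - 2)*(j + 4)*(j^2 + j - 6) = j*(j - 2)*(j + 3)*(j + 4)*(j - 2)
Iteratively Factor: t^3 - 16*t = (t)*(t^2 - 16) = t*(t - 4)*(t + 4)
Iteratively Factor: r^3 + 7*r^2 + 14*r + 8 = (r + 2)*(r^2 + 5*r + 4) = (r + 2)*(r + 4)*(r + 1)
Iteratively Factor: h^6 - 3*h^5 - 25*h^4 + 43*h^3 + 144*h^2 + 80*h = (h - 4)*(h^5 + h^4 - 21*h^3 - 41*h^2 - 20*h) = h*(h - 4)*(h^4 + h^3 - 21*h^2 - 41*h - 20) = h*(h - 4)*(h + 4)*(h^3 - 3*h^2 - 9*h - 5) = h*(h - 4)*(h + 1)*(h + 4)*(h^2 - 4*h - 5) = h*(h - 5)*(h - 4)*(h + 1)*(h + 4)*(h + 1)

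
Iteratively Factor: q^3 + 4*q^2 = (q + 4)*(q^2) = q*(q + 4)*(q)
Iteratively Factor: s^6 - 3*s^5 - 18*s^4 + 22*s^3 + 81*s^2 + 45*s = (s + 1)*(s^5 - 4*s^4 - 14*s^3 + 36*s^2 + 45*s) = (s - 5)*(s + 1)*(s^4 + s^3 - 9*s^2 - 9*s) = (s - 5)*(s - 3)*(s + 1)*(s^3 + 4*s^2 + 3*s) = (s - 5)*(s - 3)*(s + 1)^2*(s^2 + 3*s) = s*(s - 5)*(s - 3)*(s + 1)^2*(s + 3)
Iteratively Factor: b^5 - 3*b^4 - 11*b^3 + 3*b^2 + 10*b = (b + 2)*(b^4 - 5*b^3 - b^2 + 5*b) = b*(b + 2)*(b^3 - 5*b^2 - b + 5) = b*(b - 5)*(b + 2)*(b^2 - 1) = b*(b - 5)*(b + 1)*(b + 2)*(b - 1)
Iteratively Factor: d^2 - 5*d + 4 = (d - 4)*(d - 1)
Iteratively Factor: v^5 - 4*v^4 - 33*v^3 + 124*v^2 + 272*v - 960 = (v + 4)*(v^4 - 8*v^3 - v^2 + 128*v - 240) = (v + 4)^2*(v^3 - 12*v^2 + 47*v - 60) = (v - 4)*(v + 4)^2*(v^2 - 8*v + 15) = (v - 4)*(v - 3)*(v + 4)^2*(v - 5)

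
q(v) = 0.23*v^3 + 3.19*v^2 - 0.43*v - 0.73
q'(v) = 0.69*v^2 + 6.38*v - 0.43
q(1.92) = 11.83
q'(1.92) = 14.36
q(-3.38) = 28.29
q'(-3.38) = -14.11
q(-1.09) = 3.23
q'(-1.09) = -6.56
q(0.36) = -0.46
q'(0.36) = 1.96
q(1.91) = 11.69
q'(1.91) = 14.27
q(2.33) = 18.50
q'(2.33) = 18.18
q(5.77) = 147.18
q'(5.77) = 59.35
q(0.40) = -0.38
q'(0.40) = 2.23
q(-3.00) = 23.06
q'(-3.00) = -13.36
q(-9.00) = 93.86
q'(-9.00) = -1.96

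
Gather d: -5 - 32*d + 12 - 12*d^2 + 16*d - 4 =-12*d^2 - 16*d + 3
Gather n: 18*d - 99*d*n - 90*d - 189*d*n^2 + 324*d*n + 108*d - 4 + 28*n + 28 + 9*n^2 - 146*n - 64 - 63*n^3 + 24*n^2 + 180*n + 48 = 36*d - 63*n^3 + n^2*(33 - 189*d) + n*(225*d + 62) + 8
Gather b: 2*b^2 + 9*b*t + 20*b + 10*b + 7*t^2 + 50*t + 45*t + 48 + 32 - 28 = 2*b^2 + b*(9*t + 30) + 7*t^2 + 95*t + 52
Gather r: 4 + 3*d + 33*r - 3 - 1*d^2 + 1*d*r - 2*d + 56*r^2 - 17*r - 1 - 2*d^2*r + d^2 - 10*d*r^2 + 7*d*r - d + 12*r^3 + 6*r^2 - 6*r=12*r^3 + r^2*(62 - 10*d) + r*(-2*d^2 + 8*d + 10)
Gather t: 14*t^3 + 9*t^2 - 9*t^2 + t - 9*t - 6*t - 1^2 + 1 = 14*t^3 - 14*t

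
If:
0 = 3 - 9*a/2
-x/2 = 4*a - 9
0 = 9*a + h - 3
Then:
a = 2/3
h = -3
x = 38/3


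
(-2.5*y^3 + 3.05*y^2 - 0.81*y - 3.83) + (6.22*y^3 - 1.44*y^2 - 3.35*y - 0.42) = 3.72*y^3 + 1.61*y^2 - 4.16*y - 4.25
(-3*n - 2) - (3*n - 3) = 1 - 6*n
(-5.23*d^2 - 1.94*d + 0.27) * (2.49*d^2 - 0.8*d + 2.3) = -13.0227*d^4 - 0.6466*d^3 - 9.8047*d^2 - 4.678*d + 0.621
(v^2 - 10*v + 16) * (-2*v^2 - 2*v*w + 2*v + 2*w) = -2*v^4 - 2*v^3*w + 22*v^3 + 22*v^2*w - 52*v^2 - 52*v*w + 32*v + 32*w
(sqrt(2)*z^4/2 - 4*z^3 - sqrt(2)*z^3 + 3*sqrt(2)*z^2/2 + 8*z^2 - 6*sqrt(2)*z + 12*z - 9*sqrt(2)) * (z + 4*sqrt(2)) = sqrt(2)*z^5/2 - sqrt(2)*z^4 - 29*sqrt(2)*z^3/2 + 24*z^2 + 26*sqrt(2)*z^2 - 48*z + 39*sqrt(2)*z - 72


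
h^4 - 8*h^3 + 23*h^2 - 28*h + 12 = (h - 3)*(h - 2)^2*(h - 1)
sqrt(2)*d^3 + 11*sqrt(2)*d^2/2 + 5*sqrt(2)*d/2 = d*(d + 5)*(sqrt(2)*d + sqrt(2)/2)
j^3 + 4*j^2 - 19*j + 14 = (j - 2)*(j - 1)*(j + 7)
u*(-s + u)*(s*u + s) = -s^2*u^2 - s^2*u + s*u^3 + s*u^2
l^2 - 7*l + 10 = (l - 5)*(l - 2)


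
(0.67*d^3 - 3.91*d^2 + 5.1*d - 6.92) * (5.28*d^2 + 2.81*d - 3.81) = 3.5376*d^5 - 18.7621*d^4 + 13.3882*d^3 - 7.3095*d^2 - 38.8762*d + 26.3652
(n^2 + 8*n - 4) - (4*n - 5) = n^2 + 4*n + 1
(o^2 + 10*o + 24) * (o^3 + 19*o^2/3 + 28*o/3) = o^5 + 49*o^4/3 + 290*o^3/3 + 736*o^2/3 + 224*o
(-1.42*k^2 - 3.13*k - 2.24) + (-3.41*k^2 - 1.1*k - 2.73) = -4.83*k^2 - 4.23*k - 4.97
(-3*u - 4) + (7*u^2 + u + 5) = 7*u^2 - 2*u + 1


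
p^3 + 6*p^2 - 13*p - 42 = (p - 3)*(p + 2)*(p + 7)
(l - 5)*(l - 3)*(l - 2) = l^3 - 10*l^2 + 31*l - 30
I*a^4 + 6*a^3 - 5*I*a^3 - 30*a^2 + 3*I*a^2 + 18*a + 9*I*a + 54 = (a - 3)^2*(a - 6*I)*(I*a + I)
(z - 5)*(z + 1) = z^2 - 4*z - 5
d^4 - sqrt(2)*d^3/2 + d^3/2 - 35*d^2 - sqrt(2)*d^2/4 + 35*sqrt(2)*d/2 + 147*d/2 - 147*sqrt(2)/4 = (d - 7/2)*(d - 3)*(d + 7)*(d - sqrt(2)/2)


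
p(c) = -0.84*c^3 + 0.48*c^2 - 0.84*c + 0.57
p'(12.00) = -352.20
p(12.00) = -1391.91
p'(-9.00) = -213.60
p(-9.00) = 659.37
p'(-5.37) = -78.66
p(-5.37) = 149.00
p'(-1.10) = -4.95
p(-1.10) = 3.19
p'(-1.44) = -7.45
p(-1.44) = 5.28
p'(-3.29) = -31.28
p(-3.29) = 38.44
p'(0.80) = -1.68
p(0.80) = -0.22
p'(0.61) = -1.19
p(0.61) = 0.05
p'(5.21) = -64.24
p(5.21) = -109.57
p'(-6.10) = -100.47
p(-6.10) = 214.22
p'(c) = -2.52*c^2 + 0.96*c - 0.84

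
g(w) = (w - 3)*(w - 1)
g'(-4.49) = -12.98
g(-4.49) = 41.12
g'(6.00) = 8.00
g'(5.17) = 6.34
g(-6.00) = 63.00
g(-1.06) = 8.36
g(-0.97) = 7.82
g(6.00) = 15.00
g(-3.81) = 32.76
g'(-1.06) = -6.12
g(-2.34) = 17.84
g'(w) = 2*w - 4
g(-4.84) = 45.79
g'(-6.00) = -16.00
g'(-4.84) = -13.68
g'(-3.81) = -11.62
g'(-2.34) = -8.68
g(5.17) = 9.05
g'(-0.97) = -5.94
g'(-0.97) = -5.94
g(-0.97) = 7.82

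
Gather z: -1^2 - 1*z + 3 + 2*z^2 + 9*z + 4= 2*z^2 + 8*z + 6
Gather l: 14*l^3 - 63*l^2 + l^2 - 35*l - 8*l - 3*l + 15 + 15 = 14*l^3 - 62*l^2 - 46*l + 30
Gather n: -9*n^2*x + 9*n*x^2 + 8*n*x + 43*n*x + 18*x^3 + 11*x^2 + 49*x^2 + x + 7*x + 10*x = -9*n^2*x + n*(9*x^2 + 51*x) + 18*x^3 + 60*x^2 + 18*x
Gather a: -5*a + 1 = 1 - 5*a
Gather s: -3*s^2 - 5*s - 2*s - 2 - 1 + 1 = -3*s^2 - 7*s - 2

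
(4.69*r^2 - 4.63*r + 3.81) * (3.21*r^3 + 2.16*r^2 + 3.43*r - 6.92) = 15.0549*r^5 - 4.7319*r^4 + 18.316*r^3 - 40.1061*r^2 + 45.1079*r - 26.3652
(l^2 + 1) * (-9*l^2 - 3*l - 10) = -9*l^4 - 3*l^3 - 19*l^2 - 3*l - 10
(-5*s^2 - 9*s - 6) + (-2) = -5*s^2 - 9*s - 8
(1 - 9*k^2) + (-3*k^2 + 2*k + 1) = -12*k^2 + 2*k + 2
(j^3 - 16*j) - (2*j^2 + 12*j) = j^3 - 2*j^2 - 28*j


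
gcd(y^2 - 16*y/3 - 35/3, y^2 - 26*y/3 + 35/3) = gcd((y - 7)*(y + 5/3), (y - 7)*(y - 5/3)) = y - 7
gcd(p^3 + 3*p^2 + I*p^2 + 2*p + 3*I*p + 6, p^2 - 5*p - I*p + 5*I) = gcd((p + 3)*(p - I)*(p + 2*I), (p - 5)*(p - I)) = p - I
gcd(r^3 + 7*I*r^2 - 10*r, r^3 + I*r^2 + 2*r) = r^2 + 2*I*r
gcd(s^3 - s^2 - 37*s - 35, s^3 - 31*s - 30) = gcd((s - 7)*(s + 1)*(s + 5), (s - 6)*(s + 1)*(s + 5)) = s^2 + 6*s + 5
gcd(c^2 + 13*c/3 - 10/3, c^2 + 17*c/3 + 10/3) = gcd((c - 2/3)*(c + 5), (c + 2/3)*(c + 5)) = c + 5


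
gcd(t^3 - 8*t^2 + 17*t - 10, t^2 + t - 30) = t - 5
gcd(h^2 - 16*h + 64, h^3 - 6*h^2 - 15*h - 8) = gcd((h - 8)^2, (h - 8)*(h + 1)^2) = h - 8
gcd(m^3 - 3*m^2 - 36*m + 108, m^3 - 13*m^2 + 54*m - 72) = m^2 - 9*m + 18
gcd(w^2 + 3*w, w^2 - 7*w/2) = w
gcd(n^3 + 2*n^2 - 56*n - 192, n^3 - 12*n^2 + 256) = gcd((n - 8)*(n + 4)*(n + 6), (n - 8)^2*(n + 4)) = n^2 - 4*n - 32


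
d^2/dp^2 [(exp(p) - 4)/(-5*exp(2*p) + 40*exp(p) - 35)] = (-8*(1 - exp(p))*(exp(p) - 4)*(exp(2*p) - 8*exp(p) + 7) - 8*(exp(p) - 4)^3*exp(p) - (exp(2*p) - 8*exp(p) + 7)^2)*exp(p)/(5*(exp(2*p) - 8*exp(p) + 7)^3)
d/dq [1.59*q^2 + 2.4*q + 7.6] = 3.18*q + 2.4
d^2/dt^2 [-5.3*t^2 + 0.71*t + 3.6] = -10.6000000000000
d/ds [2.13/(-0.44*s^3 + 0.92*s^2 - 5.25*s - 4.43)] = (2.8116*s^2 - 3.9192*s + 11.1825)/(0.44*s^3 - 0.92*s^2 + 5.25*s + 4.43)^2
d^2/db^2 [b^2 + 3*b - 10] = 2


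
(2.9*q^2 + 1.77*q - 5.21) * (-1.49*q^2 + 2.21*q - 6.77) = -4.321*q^4 + 3.7717*q^3 - 7.9584*q^2 - 23.497*q + 35.2717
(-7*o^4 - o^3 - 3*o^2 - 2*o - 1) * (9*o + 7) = -63*o^5 - 58*o^4 - 34*o^3 - 39*o^2 - 23*o - 7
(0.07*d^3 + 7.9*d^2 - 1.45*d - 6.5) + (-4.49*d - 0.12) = 0.07*d^3 + 7.9*d^2 - 5.94*d - 6.62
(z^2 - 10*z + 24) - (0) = z^2 - 10*z + 24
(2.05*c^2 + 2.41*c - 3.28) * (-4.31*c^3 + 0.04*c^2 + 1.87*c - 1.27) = -8.8355*c^5 - 10.3051*c^4 + 18.0667*c^3 + 1.772*c^2 - 9.1943*c + 4.1656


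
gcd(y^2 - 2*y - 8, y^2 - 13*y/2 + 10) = y - 4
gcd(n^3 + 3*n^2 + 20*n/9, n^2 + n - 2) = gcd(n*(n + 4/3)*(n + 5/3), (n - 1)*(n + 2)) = 1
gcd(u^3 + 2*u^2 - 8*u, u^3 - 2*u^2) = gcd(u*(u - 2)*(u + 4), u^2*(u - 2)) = u^2 - 2*u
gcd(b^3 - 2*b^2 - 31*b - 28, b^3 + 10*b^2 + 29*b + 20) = b^2 + 5*b + 4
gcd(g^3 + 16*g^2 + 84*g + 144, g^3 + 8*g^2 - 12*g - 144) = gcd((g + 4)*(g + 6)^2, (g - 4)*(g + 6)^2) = g^2 + 12*g + 36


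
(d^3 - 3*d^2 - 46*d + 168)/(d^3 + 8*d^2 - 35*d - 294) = (d - 4)/(d + 7)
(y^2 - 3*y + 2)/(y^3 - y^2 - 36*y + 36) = (y - 2)/(y^2 - 36)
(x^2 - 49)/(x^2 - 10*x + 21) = (x + 7)/(x - 3)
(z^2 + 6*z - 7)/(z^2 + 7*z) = (z - 1)/z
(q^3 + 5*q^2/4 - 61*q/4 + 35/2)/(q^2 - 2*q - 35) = (4*q^2 - 15*q + 14)/(4*(q - 7))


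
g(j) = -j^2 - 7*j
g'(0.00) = -7.00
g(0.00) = 0.00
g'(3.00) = -13.00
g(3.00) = -30.00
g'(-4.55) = 2.10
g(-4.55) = 11.15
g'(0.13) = -7.26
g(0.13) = -0.93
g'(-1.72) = -3.56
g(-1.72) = 9.08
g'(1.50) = -10.00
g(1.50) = -12.75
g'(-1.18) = -4.64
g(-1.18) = 6.87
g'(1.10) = -9.20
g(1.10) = -8.91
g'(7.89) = -22.78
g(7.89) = -117.48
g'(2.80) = -12.60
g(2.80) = -27.44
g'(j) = -2*j - 7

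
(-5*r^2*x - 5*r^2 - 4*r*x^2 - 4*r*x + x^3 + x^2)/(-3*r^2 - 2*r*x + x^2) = (-5*r*x - 5*r + x^2 + x)/(-3*r + x)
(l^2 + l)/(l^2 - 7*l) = (l + 1)/(l - 7)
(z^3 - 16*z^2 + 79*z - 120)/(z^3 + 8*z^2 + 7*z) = (z^3 - 16*z^2 + 79*z - 120)/(z*(z^2 + 8*z + 7))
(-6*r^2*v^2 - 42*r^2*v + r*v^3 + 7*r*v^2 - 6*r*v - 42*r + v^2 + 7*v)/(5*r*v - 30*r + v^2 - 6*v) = (-6*r^2*v^2 - 42*r^2*v + r*v^3 + 7*r*v^2 - 6*r*v - 42*r + v^2 + 7*v)/(5*r*v - 30*r + v^2 - 6*v)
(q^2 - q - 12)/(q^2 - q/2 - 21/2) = 2*(q - 4)/(2*q - 7)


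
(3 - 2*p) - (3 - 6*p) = 4*p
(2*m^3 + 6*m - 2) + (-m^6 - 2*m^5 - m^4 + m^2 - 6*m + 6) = -m^6 - 2*m^5 - m^4 + 2*m^3 + m^2 + 4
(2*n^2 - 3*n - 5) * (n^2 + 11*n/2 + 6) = 2*n^4 + 8*n^3 - 19*n^2/2 - 91*n/2 - 30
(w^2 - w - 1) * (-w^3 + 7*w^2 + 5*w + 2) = -w^5 + 8*w^4 - w^3 - 10*w^2 - 7*w - 2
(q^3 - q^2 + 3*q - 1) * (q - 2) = q^4 - 3*q^3 + 5*q^2 - 7*q + 2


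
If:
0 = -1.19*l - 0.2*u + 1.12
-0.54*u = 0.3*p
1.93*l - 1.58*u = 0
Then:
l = 0.78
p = -1.72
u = 0.95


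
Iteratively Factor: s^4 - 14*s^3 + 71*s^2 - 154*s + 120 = (s - 4)*(s^3 - 10*s^2 + 31*s - 30) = (s - 4)*(s - 3)*(s^2 - 7*s + 10) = (s - 4)*(s - 3)*(s - 2)*(s - 5)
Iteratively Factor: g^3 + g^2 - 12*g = (g)*(g^2 + g - 12) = g*(g + 4)*(g - 3)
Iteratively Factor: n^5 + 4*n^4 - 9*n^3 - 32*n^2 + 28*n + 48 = (n + 1)*(n^4 + 3*n^3 - 12*n^2 - 20*n + 48) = (n - 2)*(n + 1)*(n^3 + 5*n^2 - 2*n - 24) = (n - 2)*(n + 1)*(n + 3)*(n^2 + 2*n - 8) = (n - 2)^2*(n + 1)*(n + 3)*(n + 4)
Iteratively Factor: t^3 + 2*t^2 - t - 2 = (t - 1)*(t^2 + 3*t + 2) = (t - 1)*(t + 2)*(t + 1)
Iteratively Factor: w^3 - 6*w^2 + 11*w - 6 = (w - 3)*(w^2 - 3*w + 2) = (w - 3)*(w - 1)*(w - 2)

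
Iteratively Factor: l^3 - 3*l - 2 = (l + 1)*(l^2 - l - 2) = (l + 1)^2*(l - 2)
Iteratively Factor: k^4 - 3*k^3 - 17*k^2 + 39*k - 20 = (k + 4)*(k^3 - 7*k^2 + 11*k - 5) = (k - 5)*(k + 4)*(k^2 - 2*k + 1) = (k - 5)*(k - 1)*(k + 4)*(k - 1)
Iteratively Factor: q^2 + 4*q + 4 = (q + 2)*(q + 2)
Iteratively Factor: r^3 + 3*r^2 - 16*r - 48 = (r - 4)*(r^2 + 7*r + 12) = (r - 4)*(r + 4)*(r + 3)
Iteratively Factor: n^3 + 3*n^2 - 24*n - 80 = (n + 4)*(n^2 - n - 20) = (n + 4)^2*(n - 5)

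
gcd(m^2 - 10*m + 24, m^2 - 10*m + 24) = m^2 - 10*m + 24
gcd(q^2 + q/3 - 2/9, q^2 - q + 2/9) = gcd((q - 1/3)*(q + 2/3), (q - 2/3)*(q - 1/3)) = q - 1/3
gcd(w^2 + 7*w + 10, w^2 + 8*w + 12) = w + 2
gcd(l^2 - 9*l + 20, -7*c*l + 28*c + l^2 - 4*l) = l - 4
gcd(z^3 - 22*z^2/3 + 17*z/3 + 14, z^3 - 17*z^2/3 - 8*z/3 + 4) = z^2 - 5*z - 6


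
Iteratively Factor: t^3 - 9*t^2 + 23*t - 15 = (t - 5)*(t^2 - 4*t + 3) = (t - 5)*(t - 1)*(t - 3)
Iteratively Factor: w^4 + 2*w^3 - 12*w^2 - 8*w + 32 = (w - 2)*(w^3 + 4*w^2 - 4*w - 16) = (w - 2)*(w + 4)*(w^2 - 4) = (w - 2)*(w + 2)*(w + 4)*(w - 2)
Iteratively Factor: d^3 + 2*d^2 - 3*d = (d)*(d^2 + 2*d - 3) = d*(d - 1)*(d + 3)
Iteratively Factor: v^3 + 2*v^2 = (v)*(v^2 + 2*v) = v*(v + 2)*(v)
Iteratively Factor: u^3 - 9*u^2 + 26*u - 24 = (u - 3)*(u^2 - 6*u + 8) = (u - 3)*(u - 2)*(u - 4)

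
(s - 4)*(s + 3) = s^2 - s - 12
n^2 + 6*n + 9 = (n + 3)^2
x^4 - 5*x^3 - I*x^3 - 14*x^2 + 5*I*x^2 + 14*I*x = x*(x - 7)*(x + 2)*(x - I)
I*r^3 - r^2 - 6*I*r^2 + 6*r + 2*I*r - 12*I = (r - 6)*(r + 2*I)*(I*r + 1)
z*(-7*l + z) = -7*l*z + z^2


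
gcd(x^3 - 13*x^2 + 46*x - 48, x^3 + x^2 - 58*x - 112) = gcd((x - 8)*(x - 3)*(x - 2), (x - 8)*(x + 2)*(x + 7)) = x - 8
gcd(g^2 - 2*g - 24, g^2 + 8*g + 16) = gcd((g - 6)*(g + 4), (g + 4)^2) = g + 4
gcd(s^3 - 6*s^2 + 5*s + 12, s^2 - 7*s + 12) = s^2 - 7*s + 12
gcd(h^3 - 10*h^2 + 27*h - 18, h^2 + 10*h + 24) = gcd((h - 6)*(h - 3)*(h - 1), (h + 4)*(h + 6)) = 1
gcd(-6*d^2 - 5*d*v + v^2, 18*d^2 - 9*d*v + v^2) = -6*d + v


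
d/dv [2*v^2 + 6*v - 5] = 4*v + 6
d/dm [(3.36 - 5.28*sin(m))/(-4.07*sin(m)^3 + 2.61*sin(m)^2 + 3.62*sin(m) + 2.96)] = (-42.9792*sin(m)^3 + 54.8064*sin(m)^2 - 17.5392*sin(m) - 27.792)*cos(m)/(16.5649*sin(m)^6 - 21.2454*sin(m)^5 - 22.6547*sin(m)^4 - 5.198*sin(m)^3 + 28.5556*sin(m)^2 + 21.4304*sin(m) + 8.7616)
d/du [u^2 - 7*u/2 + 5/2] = 2*u - 7/2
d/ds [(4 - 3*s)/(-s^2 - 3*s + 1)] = (-3*s^2 + 8*s + 9)/(s^4 + 6*s^3 + 7*s^2 - 6*s + 1)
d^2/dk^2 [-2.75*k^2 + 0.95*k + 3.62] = -5.50000000000000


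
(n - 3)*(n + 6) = n^2 + 3*n - 18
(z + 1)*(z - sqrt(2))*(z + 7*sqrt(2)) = z^3 + z^2 + 6*sqrt(2)*z^2 - 14*z + 6*sqrt(2)*z - 14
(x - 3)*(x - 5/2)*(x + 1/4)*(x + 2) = x^4 - 13*x^3/4 - 35*x^2/8 + 113*x/8 + 15/4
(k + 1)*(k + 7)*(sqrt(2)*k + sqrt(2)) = sqrt(2)*k^3 + 9*sqrt(2)*k^2 + 15*sqrt(2)*k + 7*sqrt(2)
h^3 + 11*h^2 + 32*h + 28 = (h + 2)^2*(h + 7)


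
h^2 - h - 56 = (h - 8)*(h + 7)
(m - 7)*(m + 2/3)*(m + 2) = m^3 - 13*m^2/3 - 52*m/3 - 28/3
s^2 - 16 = (s - 4)*(s + 4)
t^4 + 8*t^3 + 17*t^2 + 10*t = t*(t + 1)*(t + 2)*(t + 5)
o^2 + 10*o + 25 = (o + 5)^2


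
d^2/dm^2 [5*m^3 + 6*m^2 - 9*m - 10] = 30*m + 12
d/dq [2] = 0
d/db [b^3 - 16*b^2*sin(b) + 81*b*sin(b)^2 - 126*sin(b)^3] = -16*b^2*cos(b) + 3*b^2 - 32*b*sin(b) + 81*b*sin(2*b) - 378*sin(b)^2*cos(b) + 81*sin(b)^2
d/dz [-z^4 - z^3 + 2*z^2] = z*(-4*z^2 - 3*z + 4)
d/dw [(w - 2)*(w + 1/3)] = 2*w - 5/3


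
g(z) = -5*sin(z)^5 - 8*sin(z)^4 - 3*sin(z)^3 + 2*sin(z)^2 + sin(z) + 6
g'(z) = -25*sin(z)^4*cos(z) - 32*sin(z)^3*cos(z) - 9*sin(z)^2*cos(z) + 4*sin(z)*cos(z) + cos(z)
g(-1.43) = 6.95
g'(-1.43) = -0.67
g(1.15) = -2.42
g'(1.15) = -18.19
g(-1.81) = 6.87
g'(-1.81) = 1.02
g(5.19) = 6.58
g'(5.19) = -1.28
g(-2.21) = 6.38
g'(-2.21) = 1.10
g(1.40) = -6.13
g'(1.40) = -9.86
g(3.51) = 5.94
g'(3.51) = 0.50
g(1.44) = -6.49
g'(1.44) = -7.72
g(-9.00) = 5.97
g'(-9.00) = 0.60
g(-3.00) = 5.90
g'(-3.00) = -0.33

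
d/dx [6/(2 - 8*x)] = 12/(4*x - 1)^2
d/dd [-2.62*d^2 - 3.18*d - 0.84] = -5.24*d - 3.18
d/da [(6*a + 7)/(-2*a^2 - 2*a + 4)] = (-6*a^2 - 6*a + (2*a + 1)*(6*a + 7) + 12)/(2*(a^2 + a - 2)^2)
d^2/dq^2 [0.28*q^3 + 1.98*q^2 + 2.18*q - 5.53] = 1.68*q + 3.96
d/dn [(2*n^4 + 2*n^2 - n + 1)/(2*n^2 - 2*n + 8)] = (4*n^5 - 6*n^4 + 32*n^3 - n^2 + 14*n - 3)/(2*(n^4 - 2*n^3 + 9*n^2 - 8*n + 16))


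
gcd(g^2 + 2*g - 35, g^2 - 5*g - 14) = 1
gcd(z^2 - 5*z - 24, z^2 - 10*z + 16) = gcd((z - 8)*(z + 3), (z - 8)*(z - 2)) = z - 8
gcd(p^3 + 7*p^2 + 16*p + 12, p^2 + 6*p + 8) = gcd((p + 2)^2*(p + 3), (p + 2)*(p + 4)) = p + 2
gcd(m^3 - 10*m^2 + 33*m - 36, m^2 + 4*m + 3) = 1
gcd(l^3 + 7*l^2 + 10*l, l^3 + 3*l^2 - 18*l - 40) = l^2 + 7*l + 10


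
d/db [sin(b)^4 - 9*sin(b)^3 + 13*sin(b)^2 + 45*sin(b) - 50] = (4*sin(b)^3 - 27*sin(b)^2 + 26*sin(b) + 45)*cos(b)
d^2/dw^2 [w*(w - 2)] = 2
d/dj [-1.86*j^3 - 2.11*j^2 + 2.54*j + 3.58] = -5.58*j^2 - 4.22*j + 2.54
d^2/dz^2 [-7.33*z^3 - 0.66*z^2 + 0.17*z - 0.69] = -43.98*z - 1.32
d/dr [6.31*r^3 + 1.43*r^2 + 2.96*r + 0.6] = 18.93*r^2 + 2.86*r + 2.96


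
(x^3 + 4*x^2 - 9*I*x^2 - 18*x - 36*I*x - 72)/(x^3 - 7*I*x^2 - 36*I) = (x + 4)/(x + 2*I)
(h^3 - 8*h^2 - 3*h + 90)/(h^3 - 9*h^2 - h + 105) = (h - 6)/(h - 7)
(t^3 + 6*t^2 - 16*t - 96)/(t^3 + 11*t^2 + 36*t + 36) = (t^2 - 16)/(t^2 + 5*t + 6)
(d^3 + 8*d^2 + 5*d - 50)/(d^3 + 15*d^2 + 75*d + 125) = (d - 2)/(d + 5)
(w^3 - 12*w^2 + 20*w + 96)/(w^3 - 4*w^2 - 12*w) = (w - 8)/w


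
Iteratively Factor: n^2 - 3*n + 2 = (n - 2)*(n - 1)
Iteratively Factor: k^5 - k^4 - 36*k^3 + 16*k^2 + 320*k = (k + 4)*(k^4 - 5*k^3 - 16*k^2 + 80*k) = (k + 4)^2*(k^3 - 9*k^2 + 20*k) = (k - 4)*(k + 4)^2*(k^2 - 5*k) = k*(k - 4)*(k + 4)^2*(k - 5)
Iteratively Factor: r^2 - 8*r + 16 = (r - 4)*(r - 4)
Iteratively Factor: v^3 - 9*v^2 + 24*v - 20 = (v - 2)*(v^2 - 7*v + 10) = (v - 5)*(v - 2)*(v - 2)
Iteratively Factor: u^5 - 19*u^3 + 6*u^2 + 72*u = (u - 3)*(u^4 + 3*u^3 - 10*u^2 - 24*u) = (u - 3)*(u + 4)*(u^3 - u^2 - 6*u) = (u - 3)^2*(u + 4)*(u^2 + 2*u) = u*(u - 3)^2*(u + 4)*(u + 2)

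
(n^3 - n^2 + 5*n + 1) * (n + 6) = n^4 + 5*n^3 - n^2 + 31*n + 6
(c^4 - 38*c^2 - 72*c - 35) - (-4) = c^4 - 38*c^2 - 72*c - 31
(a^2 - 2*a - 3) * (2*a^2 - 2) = 2*a^4 - 4*a^3 - 8*a^2 + 4*a + 6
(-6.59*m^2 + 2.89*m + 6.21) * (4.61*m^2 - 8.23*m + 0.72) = -30.3799*m^4 + 67.5586*m^3 + 0.0986000000000047*m^2 - 49.0275*m + 4.4712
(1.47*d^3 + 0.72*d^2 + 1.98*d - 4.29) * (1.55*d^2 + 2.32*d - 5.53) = 2.2785*d^5 + 4.5264*d^4 - 3.3897*d^3 - 6.0375*d^2 - 20.9022*d + 23.7237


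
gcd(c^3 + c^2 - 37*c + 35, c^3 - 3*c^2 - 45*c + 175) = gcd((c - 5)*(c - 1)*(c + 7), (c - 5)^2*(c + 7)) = c^2 + 2*c - 35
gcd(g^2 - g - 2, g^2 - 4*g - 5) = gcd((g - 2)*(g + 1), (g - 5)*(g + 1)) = g + 1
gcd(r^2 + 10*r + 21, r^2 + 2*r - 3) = r + 3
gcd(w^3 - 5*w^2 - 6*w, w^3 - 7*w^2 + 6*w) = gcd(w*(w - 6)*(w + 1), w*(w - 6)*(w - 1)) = w^2 - 6*w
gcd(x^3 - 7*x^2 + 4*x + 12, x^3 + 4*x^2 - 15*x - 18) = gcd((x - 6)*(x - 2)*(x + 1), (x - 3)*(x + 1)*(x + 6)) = x + 1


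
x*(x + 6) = x^2 + 6*x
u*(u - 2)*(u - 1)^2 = u^4 - 4*u^3 + 5*u^2 - 2*u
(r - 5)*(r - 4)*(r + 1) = r^3 - 8*r^2 + 11*r + 20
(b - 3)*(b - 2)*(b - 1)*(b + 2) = b^4 - 4*b^3 - b^2 + 16*b - 12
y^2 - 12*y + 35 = (y - 7)*(y - 5)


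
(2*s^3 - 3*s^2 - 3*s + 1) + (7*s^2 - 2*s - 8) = 2*s^3 + 4*s^2 - 5*s - 7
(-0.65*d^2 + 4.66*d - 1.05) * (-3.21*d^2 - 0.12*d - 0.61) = 2.0865*d^4 - 14.8806*d^3 + 3.2078*d^2 - 2.7166*d + 0.6405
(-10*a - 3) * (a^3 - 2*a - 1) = -10*a^4 - 3*a^3 + 20*a^2 + 16*a + 3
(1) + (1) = 2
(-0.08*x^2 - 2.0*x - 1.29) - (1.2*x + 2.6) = -0.08*x^2 - 3.2*x - 3.89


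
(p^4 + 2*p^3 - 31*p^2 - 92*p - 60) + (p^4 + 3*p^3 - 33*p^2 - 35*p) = 2*p^4 + 5*p^3 - 64*p^2 - 127*p - 60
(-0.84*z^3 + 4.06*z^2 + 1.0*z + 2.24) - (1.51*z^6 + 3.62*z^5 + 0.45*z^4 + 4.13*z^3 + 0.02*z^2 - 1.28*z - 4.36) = -1.51*z^6 - 3.62*z^5 - 0.45*z^4 - 4.97*z^3 + 4.04*z^2 + 2.28*z + 6.6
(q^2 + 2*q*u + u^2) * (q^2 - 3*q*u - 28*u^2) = q^4 - q^3*u - 33*q^2*u^2 - 59*q*u^3 - 28*u^4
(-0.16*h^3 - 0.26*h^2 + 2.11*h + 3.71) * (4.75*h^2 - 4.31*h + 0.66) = -0.76*h^5 - 0.5454*h^4 + 11.0375*h^3 + 8.3568*h^2 - 14.5975*h + 2.4486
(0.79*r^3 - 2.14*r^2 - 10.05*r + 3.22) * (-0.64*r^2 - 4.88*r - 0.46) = -0.5056*r^5 - 2.4856*r^4 + 16.5118*r^3 + 47.9676*r^2 - 11.0906*r - 1.4812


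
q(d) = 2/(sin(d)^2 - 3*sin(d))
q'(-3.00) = -33.07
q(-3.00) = 4.51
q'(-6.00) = 8.11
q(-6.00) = -2.63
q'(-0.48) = 2.72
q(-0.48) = 1.25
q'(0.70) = 1.14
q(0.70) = -1.32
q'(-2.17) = -0.53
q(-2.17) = 0.63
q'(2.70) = -3.21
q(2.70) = -1.82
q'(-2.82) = -6.27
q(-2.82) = 1.91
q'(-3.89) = -0.96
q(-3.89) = -1.27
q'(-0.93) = 0.59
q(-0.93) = 0.66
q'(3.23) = -85.12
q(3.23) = 7.33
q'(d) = 2*(-2*sin(d)*cos(d) + 3*cos(d))/(sin(d)^2 - 3*sin(d))^2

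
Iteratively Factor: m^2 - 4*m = (m - 4)*(m)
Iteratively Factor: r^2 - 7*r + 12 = (r - 3)*(r - 4)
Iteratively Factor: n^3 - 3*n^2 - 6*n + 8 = (n - 1)*(n^2 - 2*n - 8) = (n - 1)*(n + 2)*(n - 4)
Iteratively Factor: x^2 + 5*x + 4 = (x + 4)*(x + 1)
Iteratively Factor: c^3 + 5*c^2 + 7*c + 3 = (c + 3)*(c^2 + 2*c + 1) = (c + 1)*(c + 3)*(c + 1)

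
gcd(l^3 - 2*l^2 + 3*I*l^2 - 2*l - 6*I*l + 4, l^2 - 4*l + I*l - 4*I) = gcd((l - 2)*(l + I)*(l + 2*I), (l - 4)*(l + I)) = l + I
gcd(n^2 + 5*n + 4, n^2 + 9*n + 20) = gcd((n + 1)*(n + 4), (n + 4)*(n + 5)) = n + 4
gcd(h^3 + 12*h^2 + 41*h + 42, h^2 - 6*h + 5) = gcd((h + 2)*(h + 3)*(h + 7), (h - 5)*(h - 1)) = 1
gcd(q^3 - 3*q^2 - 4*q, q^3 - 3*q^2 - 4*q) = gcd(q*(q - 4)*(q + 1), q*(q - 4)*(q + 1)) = q^3 - 3*q^2 - 4*q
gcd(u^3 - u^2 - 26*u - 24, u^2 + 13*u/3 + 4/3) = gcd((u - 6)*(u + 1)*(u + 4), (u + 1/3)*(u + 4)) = u + 4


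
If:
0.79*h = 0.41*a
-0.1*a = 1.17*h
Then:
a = 0.00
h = 0.00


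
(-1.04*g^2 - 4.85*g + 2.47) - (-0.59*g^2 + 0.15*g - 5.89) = -0.45*g^2 - 5.0*g + 8.36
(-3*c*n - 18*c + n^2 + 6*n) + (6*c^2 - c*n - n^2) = 6*c^2 - 4*c*n - 18*c + 6*n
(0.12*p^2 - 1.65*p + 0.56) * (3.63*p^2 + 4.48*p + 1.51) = 0.4356*p^4 - 5.4519*p^3 - 5.178*p^2 + 0.0173000000000005*p + 0.8456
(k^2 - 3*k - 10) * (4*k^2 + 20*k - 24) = 4*k^4 + 8*k^3 - 124*k^2 - 128*k + 240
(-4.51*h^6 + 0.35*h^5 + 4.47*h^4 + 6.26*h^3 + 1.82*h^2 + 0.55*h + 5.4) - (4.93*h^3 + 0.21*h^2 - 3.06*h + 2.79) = -4.51*h^6 + 0.35*h^5 + 4.47*h^4 + 1.33*h^3 + 1.61*h^2 + 3.61*h + 2.61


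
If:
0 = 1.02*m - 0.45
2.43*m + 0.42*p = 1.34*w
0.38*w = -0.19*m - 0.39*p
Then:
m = 0.44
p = -0.76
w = 0.56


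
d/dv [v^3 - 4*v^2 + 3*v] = 3*v^2 - 8*v + 3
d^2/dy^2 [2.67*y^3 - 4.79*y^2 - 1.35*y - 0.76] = 16.02*y - 9.58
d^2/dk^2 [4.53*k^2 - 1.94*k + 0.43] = 9.06000000000000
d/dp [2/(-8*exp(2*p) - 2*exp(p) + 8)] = (8*exp(p) + 1)*exp(p)/(4*exp(2*p) + exp(p) - 4)^2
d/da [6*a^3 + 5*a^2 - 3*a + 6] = 18*a^2 + 10*a - 3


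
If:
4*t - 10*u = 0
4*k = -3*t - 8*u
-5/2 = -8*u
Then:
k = -155/128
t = 25/32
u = 5/16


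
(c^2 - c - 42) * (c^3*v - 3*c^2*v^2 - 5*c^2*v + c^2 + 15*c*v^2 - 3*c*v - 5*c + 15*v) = c^5*v - 3*c^4*v^2 - 6*c^4*v + c^4 + 18*c^3*v^2 - 40*c^3*v - 6*c^3 + 111*c^2*v^2 + 228*c^2*v - 37*c^2 - 630*c*v^2 + 111*c*v + 210*c - 630*v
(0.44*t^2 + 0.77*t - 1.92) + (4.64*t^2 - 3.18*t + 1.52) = 5.08*t^2 - 2.41*t - 0.4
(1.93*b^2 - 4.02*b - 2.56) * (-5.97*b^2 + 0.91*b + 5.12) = -11.5221*b^4 + 25.7557*b^3 + 21.5066*b^2 - 22.912*b - 13.1072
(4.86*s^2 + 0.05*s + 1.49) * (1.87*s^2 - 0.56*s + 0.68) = 9.0882*s^4 - 2.6281*s^3 + 6.0631*s^2 - 0.8004*s + 1.0132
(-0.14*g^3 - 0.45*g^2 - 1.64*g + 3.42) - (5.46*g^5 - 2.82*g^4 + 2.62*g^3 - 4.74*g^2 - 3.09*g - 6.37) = -5.46*g^5 + 2.82*g^4 - 2.76*g^3 + 4.29*g^2 + 1.45*g + 9.79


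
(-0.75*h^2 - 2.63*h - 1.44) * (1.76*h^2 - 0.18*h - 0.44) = -1.32*h^4 - 4.4938*h^3 - 1.731*h^2 + 1.4164*h + 0.6336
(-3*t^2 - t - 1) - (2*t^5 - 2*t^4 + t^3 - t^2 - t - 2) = -2*t^5 + 2*t^4 - t^3 - 2*t^2 + 1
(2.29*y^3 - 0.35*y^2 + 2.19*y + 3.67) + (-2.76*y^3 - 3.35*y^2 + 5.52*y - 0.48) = -0.47*y^3 - 3.7*y^2 + 7.71*y + 3.19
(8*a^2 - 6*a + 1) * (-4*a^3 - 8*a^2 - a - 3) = -32*a^5 - 40*a^4 + 36*a^3 - 26*a^2 + 17*a - 3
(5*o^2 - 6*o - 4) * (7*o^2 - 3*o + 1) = 35*o^4 - 57*o^3 - 5*o^2 + 6*o - 4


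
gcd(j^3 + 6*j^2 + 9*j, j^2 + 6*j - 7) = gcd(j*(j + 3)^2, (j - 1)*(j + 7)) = 1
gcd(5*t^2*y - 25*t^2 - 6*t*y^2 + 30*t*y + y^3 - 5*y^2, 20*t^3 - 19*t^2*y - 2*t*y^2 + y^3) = 5*t^2 - 6*t*y + y^2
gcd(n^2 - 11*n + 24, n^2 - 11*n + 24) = n^2 - 11*n + 24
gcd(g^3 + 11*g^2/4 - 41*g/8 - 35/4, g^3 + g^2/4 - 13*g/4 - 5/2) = g^2 - 3*g/4 - 5/2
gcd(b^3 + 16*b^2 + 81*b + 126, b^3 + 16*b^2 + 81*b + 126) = b^3 + 16*b^2 + 81*b + 126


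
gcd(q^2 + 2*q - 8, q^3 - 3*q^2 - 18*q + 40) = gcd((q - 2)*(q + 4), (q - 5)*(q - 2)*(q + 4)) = q^2 + 2*q - 8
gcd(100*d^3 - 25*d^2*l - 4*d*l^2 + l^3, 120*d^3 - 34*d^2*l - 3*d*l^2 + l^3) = 20*d^2 - 9*d*l + l^2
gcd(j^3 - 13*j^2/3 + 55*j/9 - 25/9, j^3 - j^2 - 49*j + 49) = j - 1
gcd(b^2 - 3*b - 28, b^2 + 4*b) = b + 4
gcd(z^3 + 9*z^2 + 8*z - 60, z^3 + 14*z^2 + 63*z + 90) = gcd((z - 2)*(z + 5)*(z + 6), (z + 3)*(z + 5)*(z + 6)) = z^2 + 11*z + 30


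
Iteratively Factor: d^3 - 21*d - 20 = (d + 1)*(d^2 - d - 20) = (d - 5)*(d + 1)*(d + 4)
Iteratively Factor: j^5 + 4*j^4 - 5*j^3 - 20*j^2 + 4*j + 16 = (j - 1)*(j^4 + 5*j^3 - 20*j - 16) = (j - 1)*(j + 1)*(j^3 + 4*j^2 - 4*j - 16) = (j - 1)*(j + 1)*(j + 4)*(j^2 - 4) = (j - 2)*(j - 1)*(j + 1)*(j + 4)*(j + 2)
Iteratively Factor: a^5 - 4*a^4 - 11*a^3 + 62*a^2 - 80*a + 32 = (a + 4)*(a^4 - 8*a^3 + 21*a^2 - 22*a + 8) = (a - 1)*(a + 4)*(a^3 - 7*a^2 + 14*a - 8) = (a - 1)^2*(a + 4)*(a^2 - 6*a + 8) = (a - 2)*(a - 1)^2*(a + 4)*(a - 4)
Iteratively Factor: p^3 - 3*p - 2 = (p + 1)*(p^2 - p - 2) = (p + 1)^2*(p - 2)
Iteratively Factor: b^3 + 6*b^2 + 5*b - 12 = (b + 4)*(b^2 + 2*b - 3) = (b + 3)*(b + 4)*(b - 1)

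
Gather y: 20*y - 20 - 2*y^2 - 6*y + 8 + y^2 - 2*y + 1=-y^2 + 12*y - 11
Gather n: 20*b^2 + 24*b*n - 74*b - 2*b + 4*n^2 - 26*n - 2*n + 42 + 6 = 20*b^2 - 76*b + 4*n^2 + n*(24*b - 28) + 48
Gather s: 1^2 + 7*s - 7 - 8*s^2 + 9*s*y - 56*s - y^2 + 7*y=-8*s^2 + s*(9*y - 49) - y^2 + 7*y - 6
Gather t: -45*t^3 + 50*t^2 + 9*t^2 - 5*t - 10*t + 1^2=-45*t^3 + 59*t^2 - 15*t + 1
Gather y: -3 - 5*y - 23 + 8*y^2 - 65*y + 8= 8*y^2 - 70*y - 18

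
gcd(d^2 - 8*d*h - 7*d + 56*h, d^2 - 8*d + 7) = d - 7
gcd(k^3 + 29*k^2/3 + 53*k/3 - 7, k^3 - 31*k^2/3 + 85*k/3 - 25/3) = k - 1/3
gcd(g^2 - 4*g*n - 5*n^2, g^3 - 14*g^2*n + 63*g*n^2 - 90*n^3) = g - 5*n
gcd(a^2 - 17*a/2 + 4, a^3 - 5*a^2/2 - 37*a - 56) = a - 8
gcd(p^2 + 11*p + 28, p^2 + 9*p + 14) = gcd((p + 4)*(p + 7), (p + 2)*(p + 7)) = p + 7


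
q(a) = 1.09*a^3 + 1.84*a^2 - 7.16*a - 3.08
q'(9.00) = 290.83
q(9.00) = 876.13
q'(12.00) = 507.88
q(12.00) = 2059.48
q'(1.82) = 10.37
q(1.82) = -3.45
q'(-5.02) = 56.77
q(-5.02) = -58.66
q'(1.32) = 3.40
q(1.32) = -6.82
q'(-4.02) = 30.89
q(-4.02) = -15.37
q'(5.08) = 95.92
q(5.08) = 150.93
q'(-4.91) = 53.60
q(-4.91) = -52.59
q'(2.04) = 13.96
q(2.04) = -0.78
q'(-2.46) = 3.58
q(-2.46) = 9.44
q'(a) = 3.27*a^2 + 3.68*a - 7.16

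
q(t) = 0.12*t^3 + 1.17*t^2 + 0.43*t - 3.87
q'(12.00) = 80.35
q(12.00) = 377.13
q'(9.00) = 50.65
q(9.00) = 182.25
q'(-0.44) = -0.53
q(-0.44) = -3.84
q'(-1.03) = -1.60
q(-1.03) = -3.20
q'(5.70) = 25.46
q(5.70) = 58.82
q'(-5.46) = -1.61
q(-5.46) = 9.13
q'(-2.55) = -3.20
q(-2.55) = 0.65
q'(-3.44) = -3.36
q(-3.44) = 3.61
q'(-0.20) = -0.02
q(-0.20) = -3.91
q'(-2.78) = -3.29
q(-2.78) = 1.40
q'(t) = 0.36*t^2 + 2.34*t + 0.43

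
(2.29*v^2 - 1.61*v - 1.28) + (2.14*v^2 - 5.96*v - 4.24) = 4.43*v^2 - 7.57*v - 5.52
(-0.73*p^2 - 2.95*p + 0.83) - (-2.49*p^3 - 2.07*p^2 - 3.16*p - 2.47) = 2.49*p^3 + 1.34*p^2 + 0.21*p + 3.3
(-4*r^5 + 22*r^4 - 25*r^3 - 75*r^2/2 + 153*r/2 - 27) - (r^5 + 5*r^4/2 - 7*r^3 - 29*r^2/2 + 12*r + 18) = -5*r^5 + 39*r^4/2 - 18*r^3 - 23*r^2 + 129*r/2 - 45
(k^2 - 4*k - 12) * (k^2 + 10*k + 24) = k^4 + 6*k^3 - 28*k^2 - 216*k - 288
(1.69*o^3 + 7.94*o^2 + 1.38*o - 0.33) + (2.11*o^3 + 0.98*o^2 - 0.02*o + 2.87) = 3.8*o^3 + 8.92*o^2 + 1.36*o + 2.54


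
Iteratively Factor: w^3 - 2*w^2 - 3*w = (w + 1)*(w^2 - 3*w) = w*(w + 1)*(w - 3)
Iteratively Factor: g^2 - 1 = (g + 1)*(g - 1)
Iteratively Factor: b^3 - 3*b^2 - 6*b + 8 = (b + 2)*(b^2 - 5*b + 4) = (b - 1)*(b + 2)*(b - 4)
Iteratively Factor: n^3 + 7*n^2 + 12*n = (n)*(n^2 + 7*n + 12) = n*(n + 4)*(n + 3)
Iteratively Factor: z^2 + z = (z)*(z + 1)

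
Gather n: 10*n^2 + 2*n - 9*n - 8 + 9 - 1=10*n^2 - 7*n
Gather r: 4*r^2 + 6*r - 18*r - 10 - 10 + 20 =4*r^2 - 12*r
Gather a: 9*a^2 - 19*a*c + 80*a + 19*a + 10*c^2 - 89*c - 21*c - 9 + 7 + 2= 9*a^2 + a*(99 - 19*c) + 10*c^2 - 110*c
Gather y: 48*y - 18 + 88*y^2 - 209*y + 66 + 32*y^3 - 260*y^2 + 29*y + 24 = 32*y^3 - 172*y^2 - 132*y + 72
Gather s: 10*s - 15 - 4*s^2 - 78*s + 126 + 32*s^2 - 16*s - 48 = 28*s^2 - 84*s + 63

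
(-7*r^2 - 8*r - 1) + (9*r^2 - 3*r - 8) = 2*r^2 - 11*r - 9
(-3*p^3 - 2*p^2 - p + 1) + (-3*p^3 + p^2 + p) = -6*p^3 - p^2 + 1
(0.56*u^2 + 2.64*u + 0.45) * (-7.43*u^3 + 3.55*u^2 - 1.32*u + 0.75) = -4.1608*u^5 - 17.6272*u^4 + 5.2893*u^3 - 1.4673*u^2 + 1.386*u + 0.3375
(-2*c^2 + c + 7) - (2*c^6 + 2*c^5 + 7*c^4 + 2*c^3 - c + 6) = -2*c^6 - 2*c^5 - 7*c^4 - 2*c^3 - 2*c^2 + 2*c + 1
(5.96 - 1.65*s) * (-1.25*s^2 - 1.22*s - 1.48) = 2.0625*s^3 - 5.437*s^2 - 4.8292*s - 8.8208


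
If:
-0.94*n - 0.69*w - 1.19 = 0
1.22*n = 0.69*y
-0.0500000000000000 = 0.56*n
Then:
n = -0.09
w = -1.60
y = -0.16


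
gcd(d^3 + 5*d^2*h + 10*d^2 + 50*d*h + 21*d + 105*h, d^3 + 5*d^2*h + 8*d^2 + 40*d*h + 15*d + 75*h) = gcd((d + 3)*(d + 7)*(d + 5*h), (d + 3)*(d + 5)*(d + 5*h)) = d^2 + 5*d*h + 3*d + 15*h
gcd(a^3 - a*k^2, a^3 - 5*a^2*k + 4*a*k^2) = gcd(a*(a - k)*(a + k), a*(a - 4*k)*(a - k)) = a^2 - a*k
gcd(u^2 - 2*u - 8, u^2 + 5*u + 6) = u + 2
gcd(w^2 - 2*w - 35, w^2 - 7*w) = w - 7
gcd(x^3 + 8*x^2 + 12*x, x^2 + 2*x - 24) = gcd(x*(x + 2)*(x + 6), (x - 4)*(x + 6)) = x + 6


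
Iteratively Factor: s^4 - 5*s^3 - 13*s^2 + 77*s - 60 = (s - 1)*(s^3 - 4*s^2 - 17*s + 60) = (s - 5)*(s - 1)*(s^2 + s - 12) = (s - 5)*(s - 1)*(s + 4)*(s - 3)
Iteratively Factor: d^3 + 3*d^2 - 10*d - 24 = (d + 4)*(d^2 - d - 6) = (d + 2)*(d + 4)*(d - 3)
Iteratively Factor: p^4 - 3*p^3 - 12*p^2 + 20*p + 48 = (p + 2)*(p^3 - 5*p^2 - 2*p + 24) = (p - 3)*(p + 2)*(p^2 - 2*p - 8) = (p - 3)*(p + 2)^2*(p - 4)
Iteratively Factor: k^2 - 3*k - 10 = (k - 5)*(k + 2)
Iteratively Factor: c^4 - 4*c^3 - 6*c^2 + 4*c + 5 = (c - 5)*(c^3 + c^2 - c - 1) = (c - 5)*(c + 1)*(c^2 - 1) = (c - 5)*(c + 1)^2*(c - 1)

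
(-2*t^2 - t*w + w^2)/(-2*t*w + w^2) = (t + w)/w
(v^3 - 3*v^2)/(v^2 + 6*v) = v*(v - 3)/(v + 6)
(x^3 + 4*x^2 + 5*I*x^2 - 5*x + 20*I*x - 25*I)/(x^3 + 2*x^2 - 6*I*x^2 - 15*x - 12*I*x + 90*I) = (x^2 + x*(-1 + 5*I) - 5*I)/(x^2 + x*(-3 - 6*I) + 18*I)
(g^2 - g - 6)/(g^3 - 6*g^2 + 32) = (g - 3)/(g^2 - 8*g + 16)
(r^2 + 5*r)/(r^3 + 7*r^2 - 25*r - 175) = r/(r^2 + 2*r - 35)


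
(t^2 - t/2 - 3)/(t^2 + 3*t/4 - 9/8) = 4*(t - 2)/(4*t - 3)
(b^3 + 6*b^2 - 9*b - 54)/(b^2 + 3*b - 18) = b + 3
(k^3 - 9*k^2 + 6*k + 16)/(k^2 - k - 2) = k - 8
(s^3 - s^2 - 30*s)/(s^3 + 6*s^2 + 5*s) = (s - 6)/(s + 1)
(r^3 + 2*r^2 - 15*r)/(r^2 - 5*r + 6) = r*(r + 5)/(r - 2)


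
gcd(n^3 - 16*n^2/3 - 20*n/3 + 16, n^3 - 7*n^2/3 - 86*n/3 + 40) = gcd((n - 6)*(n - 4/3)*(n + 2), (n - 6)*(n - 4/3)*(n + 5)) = n^2 - 22*n/3 + 8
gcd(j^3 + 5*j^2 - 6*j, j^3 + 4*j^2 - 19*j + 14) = j - 1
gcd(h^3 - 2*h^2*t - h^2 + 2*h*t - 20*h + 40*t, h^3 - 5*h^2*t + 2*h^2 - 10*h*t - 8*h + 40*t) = h + 4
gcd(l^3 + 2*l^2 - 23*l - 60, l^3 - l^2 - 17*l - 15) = l^2 - 2*l - 15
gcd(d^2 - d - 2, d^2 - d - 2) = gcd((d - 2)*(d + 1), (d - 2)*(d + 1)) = d^2 - d - 2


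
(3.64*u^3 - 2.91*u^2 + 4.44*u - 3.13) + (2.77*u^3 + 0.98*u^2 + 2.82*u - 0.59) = 6.41*u^3 - 1.93*u^2 + 7.26*u - 3.72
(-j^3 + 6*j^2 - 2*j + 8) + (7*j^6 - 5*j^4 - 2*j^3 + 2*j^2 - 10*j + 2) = 7*j^6 - 5*j^4 - 3*j^3 + 8*j^2 - 12*j + 10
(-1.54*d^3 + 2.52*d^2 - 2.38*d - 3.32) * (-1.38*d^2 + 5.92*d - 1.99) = 2.1252*d^5 - 12.5944*d^4 + 21.2674*d^3 - 14.5228*d^2 - 14.9182*d + 6.6068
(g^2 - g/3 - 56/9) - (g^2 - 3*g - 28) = 8*g/3 + 196/9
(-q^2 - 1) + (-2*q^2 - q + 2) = -3*q^2 - q + 1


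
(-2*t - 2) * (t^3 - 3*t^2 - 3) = -2*t^4 + 4*t^3 + 6*t^2 + 6*t + 6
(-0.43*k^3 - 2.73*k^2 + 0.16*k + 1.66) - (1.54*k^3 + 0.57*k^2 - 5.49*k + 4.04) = -1.97*k^3 - 3.3*k^2 + 5.65*k - 2.38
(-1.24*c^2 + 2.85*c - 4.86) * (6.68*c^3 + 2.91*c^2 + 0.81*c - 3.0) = -8.2832*c^5 + 15.4296*c^4 - 25.1757*c^3 - 8.1141*c^2 - 12.4866*c + 14.58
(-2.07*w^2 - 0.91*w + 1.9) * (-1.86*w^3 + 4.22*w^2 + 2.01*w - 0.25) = 3.8502*w^5 - 7.0428*w^4 - 11.5349*w^3 + 6.7064*w^2 + 4.0465*w - 0.475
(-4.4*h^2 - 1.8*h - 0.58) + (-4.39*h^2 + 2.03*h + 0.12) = -8.79*h^2 + 0.23*h - 0.46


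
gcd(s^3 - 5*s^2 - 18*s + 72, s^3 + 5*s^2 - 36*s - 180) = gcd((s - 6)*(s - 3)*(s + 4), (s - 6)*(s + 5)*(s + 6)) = s - 6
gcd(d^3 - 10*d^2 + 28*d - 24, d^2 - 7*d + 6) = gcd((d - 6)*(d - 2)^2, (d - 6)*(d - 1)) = d - 6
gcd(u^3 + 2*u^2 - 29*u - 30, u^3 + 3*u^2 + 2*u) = u + 1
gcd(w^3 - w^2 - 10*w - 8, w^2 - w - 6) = w + 2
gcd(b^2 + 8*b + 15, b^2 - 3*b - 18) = b + 3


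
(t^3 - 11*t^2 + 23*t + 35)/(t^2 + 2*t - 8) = (t^3 - 11*t^2 + 23*t + 35)/(t^2 + 2*t - 8)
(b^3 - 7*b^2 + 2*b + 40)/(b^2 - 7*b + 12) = (b^2 - 3*b - 10)/(b - 3)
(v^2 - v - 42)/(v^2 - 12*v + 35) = (v + 6)/(v - 5)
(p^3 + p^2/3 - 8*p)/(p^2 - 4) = p*(3*p^2 + p - 24)/(3*(p^2 - 4))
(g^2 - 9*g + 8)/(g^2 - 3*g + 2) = (g - 8)/(g - 2)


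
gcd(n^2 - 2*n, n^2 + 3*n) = n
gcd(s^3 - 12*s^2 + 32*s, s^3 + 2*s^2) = s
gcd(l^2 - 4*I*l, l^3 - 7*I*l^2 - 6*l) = l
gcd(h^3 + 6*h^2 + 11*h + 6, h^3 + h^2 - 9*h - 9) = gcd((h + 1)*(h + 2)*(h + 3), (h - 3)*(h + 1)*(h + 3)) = h^2 + 4*h + 3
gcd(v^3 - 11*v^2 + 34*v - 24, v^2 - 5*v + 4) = v^2 - 5*v + 4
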